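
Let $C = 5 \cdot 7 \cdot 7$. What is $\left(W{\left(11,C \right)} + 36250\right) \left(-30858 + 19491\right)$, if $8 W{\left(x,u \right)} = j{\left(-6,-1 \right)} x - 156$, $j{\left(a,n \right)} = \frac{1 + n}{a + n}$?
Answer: $- \frac{823664187}{2} \approx -4.1183 \cdot 10^{8}$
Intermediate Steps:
$j{\left(a,n \right)} = \frac{1 + n}{a + n}$
$C = 245$ ($C = 35 \cdot 7 = 245$)
$W{\left(x,u \right)} = - \frac{39}{2}$ ($W{\left(x,u \right)} = \frac{\frac{1 - 1}{-6 - 1} x - 156}{8} = \frac{\frac{1}{-7} \cdot 0 x - 156}{8} = \frac{\left(- \frac{1}{7}\right) 0 x - 156}{8} = \frac{0 x - 156}{8} = \frac{0 - 156}{8} = \frac{1}{8} \left(-156\right) = - \frac{39}{2}$)
$\left(W{\left(11,C \right)} + 36250\right) \left(-30858 + 19491\right) = \left(- \frac{39}{2} + 36250\right) \left(-30858 + 19491\right) = \frac{72461}{2} \left(-11367\right) = - \frac{823664187}{2}$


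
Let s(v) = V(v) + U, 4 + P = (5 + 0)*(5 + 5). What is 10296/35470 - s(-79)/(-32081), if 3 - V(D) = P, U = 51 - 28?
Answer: 164798288/568956535 ≈ 0.28965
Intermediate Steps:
U = 23
P = 46 (P = -4 + (5 + 0)*(5 + 5) = -4 + 5*10 = -4 + 50 = 46)
V(D) = -43 (V(D) = 3 - 1*46 = 3 - 46 = -43)
s(v) = -20 (s(v) = -43 + 23 = -20)
10296/35470 - s(-79)/(-32081) = 10296/35470 - 1*(-20)/(-32081) = 10296*(1/35470) + 20*(-1/32081) = 5148/17735 - 20/32081 = 164798288/568956535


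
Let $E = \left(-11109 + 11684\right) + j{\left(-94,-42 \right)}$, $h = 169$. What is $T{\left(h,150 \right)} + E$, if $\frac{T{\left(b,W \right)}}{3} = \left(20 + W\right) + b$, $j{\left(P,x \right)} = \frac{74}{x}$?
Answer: $\frac{33395}{21} \approx 1590.2$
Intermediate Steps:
$E = \frac{12038}{21}$ ($E = \left(-11109 + 11684\right) + \frac{74}{-42} = 575 + 74 \left(- \frac{1}{42}\right) = 575 - \frac{37}{21} = \frac{12038}{21} \approx 573.24$)
$T{\left(b,W \right)} = 60 + 3 W + 3 b$ ($T{\left(b,W \right)} = 3 \left(\left(20 + W\right) + b\right) = 3 \left(20 + W + b\right) = 60 + 3 W + 3 b$)
$T{\left(h,150 \right)} + E = \left(60 + 3 \cdot 150 + 3 \cdot 169\right) + \frac{12038}{21} = \left(60 + 450 + 507\right) + \frac{12038}{21} = 1017 + \frac{12038}{21} = \frac{33395}{21}$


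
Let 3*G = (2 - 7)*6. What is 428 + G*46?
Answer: -32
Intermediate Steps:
G = -10 (G = ((2 - 7)*6)/3 = (-5*6)/3 = (⅓)*(-30) = -10)
428 + G*46 = 428 - 10*46 = 428 - 460 = -32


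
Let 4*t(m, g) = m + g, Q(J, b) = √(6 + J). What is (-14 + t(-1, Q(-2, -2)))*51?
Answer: -2805/4 ≈ -701.25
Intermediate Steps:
t(m, g) = g/4 + m/4 (t(m, g) = (m + g)/4 = (g + m)/4 = g/4 + m/4)
(-14 + t(-1, Q(-2, -2)))*51 = (-14 + (√(6 - 2)/4 + (¼)*(-1)))*51 = (-14 + (√4/4 - ¼))*51 = (-14 + ((¼)*2 - ¼))*51 = (-14 + (½ - ¼))*51 = (-14 + ¼)*51 = -55/4*51 = -2805/4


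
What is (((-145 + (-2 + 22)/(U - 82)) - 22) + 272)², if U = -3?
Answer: 3171961/289 ≈ 10976.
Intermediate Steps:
(((-145 + (-2 + 22)/(U - 82)) - 22) + 272)² = (((-145 + (-2 + 22)/(-3 - 82)) - 22) + 272)² = (((-145 + 20/(-85)) - 22) + 272)² = (((-145 + 20*(-1/85)) - 22) + 272)² = (((-145 - 4/17) - 22) + 272)² = ((-2469/17 - 22) + 272)² = (-2843/17 + 272)² = (1781/17)² = 3171961/289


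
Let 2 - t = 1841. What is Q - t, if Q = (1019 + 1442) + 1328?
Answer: 5628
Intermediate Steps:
t = -1839 (t = 2 - 1*1841 = 2 - 1841 = -1839)
Q = 3789 (Q = 2461 + 1328 = 3789)
Q - t = 3789 - 1*(-1839) = 3789 + 1839 = 5628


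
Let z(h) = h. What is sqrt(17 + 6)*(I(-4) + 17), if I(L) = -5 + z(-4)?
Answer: 8*sqrt(23) ≈ 38.367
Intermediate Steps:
I(L) = -9 (I(L) = -5 - 4 = -9)
sqrt(17 + 6)*(I(-4) + 17) = sqrt(17 + 6)*(-9 + 17) = sqrt(23)*8 = 8*sqrt(23)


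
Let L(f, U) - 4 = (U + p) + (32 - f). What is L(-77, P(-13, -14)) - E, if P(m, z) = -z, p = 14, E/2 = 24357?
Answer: -48573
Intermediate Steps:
E = 48714 (E = 2*24357 = 48714)
L(f, U) = 50 + U - f (L(f, U) = 4 + ((U + 14) + (32 - f)) = 4 + ((14 + U) + (32 - f)) = 4 + (46 + U - f) = 50 + U - f)
L(-77, P(-13, -14)) - E = (50 - 1*(-14) - 1*(-77)) - 1*48714 = (50 + 14 + 77) - 48714 = 141 - 48714 = -48573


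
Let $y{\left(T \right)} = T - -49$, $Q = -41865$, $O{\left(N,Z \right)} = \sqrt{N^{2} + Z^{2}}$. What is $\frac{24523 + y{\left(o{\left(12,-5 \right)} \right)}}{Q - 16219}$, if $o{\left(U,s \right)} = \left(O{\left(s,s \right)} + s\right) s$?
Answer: $- \frac{24597}{58084} + \frac{25 \sqrt{2}}{58084} \approx -0.42286$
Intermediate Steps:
$o{\left(U,s \right)} = s \left(s + \sqrt{2} \sqrt{s^{2}}\right)$ ($o{\left(U,s \right)} = \left(\sqrt{s^{2} + s^{2}} + s\right) s = \left(\sqrt{2 s^{2}} + s\right) s = \left(\sqrt{2} \sqrt{s^{2}} + s\right) s = \left(s + \sqrt{2} \sqrt{s^{2}}\right) s = s \left(s + \sqrt{2} \sqrt{s^{2}}\right)$)
$y{\left(T \right)} = 49 + T$ ($y{\left(T \right)} = T + 49 = 49 + T$)
$\frac{24523 + y{\left(o{\left(12,-5 \right)} \right)}}{Q - 16219} = \frac{24523 + \left(49 - 5 \left(-5 + \sqrt{2} \sqrt{\left(-5\right)^{2}}\right)\right)}{-41865 - 16219} = \frac{24523 + \left(49 - 5 \left(-5 + \sqrt{2} \sqrt{25}\right)\right)}{-58084} = \left(24523 + \left(49 - 5 \left(-5 + \sqrt{2} \cdot 5\right)\right)\right) \left(- \frac{1}{58084}\right) = \left(24523 + \left(49 - 5 \left(-5 + 5 \sqrt{2}\right)\right)\right) \left(- \frac{1}{58084}\right) = \left(24523 + \left(49 + \left(25 - 25 \sqrt{2}\right)\right)\right) \left(- \frac{1}{58084}\right) = \left(24523 + \left(74 - 25 \sqrt{2}\right)\right) \left(- \frac{1}{58084}\right) = \left(24597 - 25 \sqrt{2}\right) \left(- \frac{1}{58084}\right) = - \frac{24597}{58084} + \frac{25 \sqrt{2}}{58084}$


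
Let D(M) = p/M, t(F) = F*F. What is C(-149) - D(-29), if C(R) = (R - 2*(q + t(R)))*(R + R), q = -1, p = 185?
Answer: 384992643/29 ≈ 1.3276e+7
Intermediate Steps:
t(F) = F²
D(M) = 185/M
C(R) = 2*R*(2 + R - 2*R²) (C(R) = (R - 2*(-1 + R²))*(R + R) = (R + (2 - 2*R²))*(2*R) = (2 + R - 2*R²)*(2*R) = 2*R*(2 + R - 2*R²))
C(-149) - D(-29) = 2*(-149)*(2 - 149 - 2*(-149)²) - 185/(-29) = 2*(-149)*(2 - 149 - 2*22201) - 185*(-1)/29 = 2*(-149)*(2 - 149 - 44402) - 1*(-185/29) = 2*(-149)*(-44549) + 185/29 = 13275602 + 185/29 = 384992643/29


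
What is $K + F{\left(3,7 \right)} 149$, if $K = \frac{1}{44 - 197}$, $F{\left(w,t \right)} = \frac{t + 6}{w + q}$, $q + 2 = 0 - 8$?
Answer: $- \frac{296368}{1071} \approx -276.72$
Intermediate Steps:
$q = -10$ ($q = -2 + \left(0 - 8\right) = -2 - 8 = -10$)
$F{\left(w,t \right)} = \frac{6 + t}{-10 + w}$ ($F{\left(w,t \right)} = \frac{t + 6}{w - 10} = \frac{6 + t}{-10 + w}$)
$K = - \frac{1}{153}$ ($K = \frac{1}{-153} = - \frac{1}{153} \approx -0.0065359$)
$K + F{\left(3,7 \right)} 149 = - \frac{1}{153} + \frac{6 + 7}{-10 + 3} \cdot 149 = - \frac{1}{153} + \frac{1}{-7} \cdot 13 \cdot 149 = - \frac{1}{153} + \left(- \frac{1}{7}\right) 13 \cdot 149 = - \frac{1}{153} - \frac{1937}{7} = - \frac{296368}{1071}$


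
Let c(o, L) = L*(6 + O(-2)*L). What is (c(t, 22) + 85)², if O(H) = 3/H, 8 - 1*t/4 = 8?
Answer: 259081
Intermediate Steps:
t = 0 (t = 32 - 4*8 = 32 - 32 = 0)
c(o, L) = L*(6 - 3*L/2) (c(o, L) = L*(6 + (3/(-2))*L) = L*(6 + (3*(-½))*L) = L*(6 - 3*L/2))
(c(t, 22) + 85)² = ((3/2)*22*(4 - 1*22) + 85)² = ((3/2)*22*(4 - 22) + 85)² = ((3/2)*22*(-18) + 85)² = (-594 + 85)² = (-509)² = 259081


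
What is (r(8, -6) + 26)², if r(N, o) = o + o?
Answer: 196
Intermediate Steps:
r(N, o) = 2*o
(r(8, -6) + 26)² = (2*(-6) + 26)² = (-12 + 26)² = 14² = 196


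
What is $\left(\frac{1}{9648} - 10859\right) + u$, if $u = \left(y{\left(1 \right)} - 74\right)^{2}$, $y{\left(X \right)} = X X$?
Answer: $- \frac{53353439}{9648} \approx -5530.0$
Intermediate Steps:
$y{\left(X \right)} = X^{2}$
$u = 5329$ ($u = \left(1^{2} - 74\right)^{2} = \left(1 - 74\right)^{2} = \left(-73\right)^{2} = 5329$)
$\left(\frac{1}{9648} - 10859\right) + u = \left(\frac{1}{9648} - 10859\right) + 5329 = - \frac{104767631}{9648} + 5329 = - \frac{53353439}{9648}$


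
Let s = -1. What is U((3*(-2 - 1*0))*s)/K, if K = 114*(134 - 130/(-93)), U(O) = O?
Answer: 93/239248 ≈ 0.00038872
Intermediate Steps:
K = 478496/31 (K = 114*(134 - 130*(-1/93)) = 114*(134 + 130/93) = 114*(12592/93) = 478496/31 ≈ 15435.)
U((3*(-2 - 1*0))*s)/K = ((3*(-2 - 1*0))*(-1))/(478496/31) = ((3*(-2 + 0))*(-1))*(31/478496) = ((3*(-2))*(-1))*(31/478496) = -6*(-1)*(31/478496) = 6*(31/478496) = 93/239248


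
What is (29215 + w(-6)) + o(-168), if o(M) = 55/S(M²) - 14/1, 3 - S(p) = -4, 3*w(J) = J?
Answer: 204448/7 ≈ 29207.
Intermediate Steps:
w(J) = J/3
S(p) = 7 (S(p) = 3 - 1*(-4) = 3 + 4 = 7)
o(M) = -43/7 (o(M) = 55/7 - 14/1 = 55*(⅐) - 14*1 = 55/7 - 14 = -43/7)
(29215 + w(-6)) + o(-168) = (29215 + (⅓)*(-6)) - 43/7 = (29215 - 2) - 43/7 = 29213 - 43/7 = 204448/7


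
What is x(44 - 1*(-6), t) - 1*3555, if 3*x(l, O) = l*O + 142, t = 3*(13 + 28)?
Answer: -4373/3 ≈ -1457.7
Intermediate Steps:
t = 123 (t = 3*41 = 123)
x(l, O) = 142/3 + O*l/3 (x(l, O) = (l*O + 142)/3 = (O*l + 142)/3 = (142 + O*l)/3 = 142/3 + O*l/3)
x(44 - 1*(-6), t) - 1*3555 = (142/3 + (⅓)*123*(44 - 1*(-6))) - 1*3555 = (142/3 + (⅓)*123*(44 + 6)) - 3555 = (142/3 + (⅓)*123*50) - 3555 = (142/3 + 2050) - 3555 = 6292/3 - 3555 = -4373/3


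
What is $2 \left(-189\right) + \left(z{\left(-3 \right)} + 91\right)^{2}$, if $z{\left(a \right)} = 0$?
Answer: $7903$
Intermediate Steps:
$2 \left(-189\right) + \left(z{\left(-3 \right)} + 91\right)^{2} = 2 \left(-189\right) + \left(0 + 91\right)^{2} = -378 + 91^{2} = -378 + 8281 = 7903$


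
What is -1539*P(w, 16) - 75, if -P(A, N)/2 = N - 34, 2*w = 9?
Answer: -55479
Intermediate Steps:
w = 9/2 (w = (½)*9 = 9/2 ≈ 4.5000)
P(A, N) = 68 - 2*N (P(A, N) = -2*(N - 34) = -2*(-34 + N) = 68 - 2*N)
-1539*P(w, 16) - 75 = -1539*(68 - 2*16) - 75 = -1539*(68 - 32) - 75 = -1539*36 - 75 = -55404 - 75 = -55479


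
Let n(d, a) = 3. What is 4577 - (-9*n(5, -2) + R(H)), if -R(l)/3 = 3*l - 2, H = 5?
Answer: 4643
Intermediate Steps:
R(l) = 6 - 9*l (R(l) = -3*(3*l - 2) = -3*(-2 + 3*l) = 6 - 9*l)
4577 - (-9*n(5, -2) + R(H)) = 4577 - (-9*3 + (6 - 9*5)) = 4577 - (-27 + (6 - 45)) = 4577 - (-27 - 39) = 4577 - 1*(-66) = 4577 + 66 = 4643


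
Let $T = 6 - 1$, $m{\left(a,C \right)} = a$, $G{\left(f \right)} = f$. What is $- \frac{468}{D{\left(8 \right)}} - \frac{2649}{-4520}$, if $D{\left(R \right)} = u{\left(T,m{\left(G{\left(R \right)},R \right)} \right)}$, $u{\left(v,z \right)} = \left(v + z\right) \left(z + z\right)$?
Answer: $- \frac{7521}{4520} \approx -1.6639$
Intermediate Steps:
$T = 5$ ($T = 6 - 1 = 5$)
$u{\left(v,z \right)} = 2 z \left(v + z\right)$ ($u{\left(v,z \right)} = \left(v + z\right) 2 z = 2 z \left(v + z\right)$)
$D{\left(R \right)} = 2 R \left(5 + R\right)$
$- \frac{468}{D{\left(8 \right)}} - \frac{2649}{-4520} = - \frac{468}{2 \cdot 8 \left(5 + 8\right)} - \frac{2649}{-4520} = - \frac{468}{2 \cdot 8 \cdot 13} - - \frac{2649}{4520} = - \frac{468}{208} + \frac{2649}{4520} = \left(-468\right) \frac{1}{208} + \frac{2649}{4520} = - \frac{9}{4} + \frac{2649}{4520} = - \frac{7521}{4520}$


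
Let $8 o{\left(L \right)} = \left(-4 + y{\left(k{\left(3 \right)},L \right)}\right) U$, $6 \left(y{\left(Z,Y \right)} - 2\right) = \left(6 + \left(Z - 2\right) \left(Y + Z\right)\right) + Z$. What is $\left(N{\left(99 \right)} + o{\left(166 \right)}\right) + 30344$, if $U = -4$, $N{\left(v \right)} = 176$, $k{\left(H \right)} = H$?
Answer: $\frac{183037}{6} \approx 30506.0$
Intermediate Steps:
$y{\left(Z,Y \right)} = 3 + \frac{Z}{6} + \frac{\left(-2 + Z\right) \left(Y + Z\right)}{6}$ ($y{\left(Z,Y \right)} = 2 + \frac{\left(6 + \left(Z - 2\right) \left(Y + Z\right)\right) + Z}{6} = 2 + \frac{\left(6 + \left(-2 + Z\right) \left(Y + Z\right)\right) + Z}{6} = 2 + \frac{6 + Z + \left(-2 + Z\right) \left(Y + Z\right)}{6} = 2 + \left(1 + \frac{Z}{6} + \frac{\left(-2 + Z\right) \left(Y + Z\right)}{6}\right) = 3 + \frac{Z}{6} + \frac{\left(-2 + Z\right) \left(Y + Z\right)}{6}$)
$o{\left(L \right)} = - \frac{L}{12}$ ($o{\left(L \right)} = \frac{\left(-4 + \left(3 - \frac{L}{3} - \frac{1}{2} + \frac{3^{2}}{6} + \frac{1}{6} L 3\right)\right) \left(-4\right)}{8} = \frac{\left(-4 + \left(3 - \frac{L}{3} - \frac{1}{2} + \frac{1}{6} \cdot 9 + \frac{L}{2}\right)\right) \left(-4\right)}{8} = \frac{\left(-4 + \left(3 - \frac{L}{3} - \frac{1}{2} + \frac{3}{2} + \frac{L}{2}\right)\right) \left(-4\right)}{8} = \frac{\left(-4 + \left(4 + \frac{L}{6}\right)\right) \left(-4\right)}{8} = \frac{\frac{L}{6} \left(-4\right)}{8} = \frac{\left(- \frac{2}{3}\right) L}{8} = - \frac{L}{12}$)
$\left(N{\left(99 \right)} + o{\left(166 \right)}\right) + 30344 = \left(176 - \frac{83}{6}\right) + 30344 = \frac{973}{6} + 30344 = \frac{183037}{6}$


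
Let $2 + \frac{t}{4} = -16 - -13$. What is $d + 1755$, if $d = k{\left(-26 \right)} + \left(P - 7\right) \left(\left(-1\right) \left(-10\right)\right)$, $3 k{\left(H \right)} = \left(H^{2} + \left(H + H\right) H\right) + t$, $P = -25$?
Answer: $\frac{6313}{3} \approx 2104.3$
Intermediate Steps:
$t = -20$ ($t = -8 + 4 \left(-16 - -13\right) = -8 + 4 \left(-16 + 13\right) = -8 + 4 \left(-3\right) = -8 - 12 = -20$)
$k{\left(H \right)} = - \frac{20}{3} + H^{2}$ ($k{\left(H \right)} = \frac{\left(H^{2} + \left(H + H\right) H\right) - 20}{3} = \frac{\left(H^{2} + 2 H H\right) - 20}{3} = \frac{\left(H^{2} + 2 H^{2}\right) - 20}{3} = \frac{3 H^{2} - 20}{3} = \frac{-20 + 3 H^{2}}{3} = - \frac{20}{3} + H^{2}$)
$d = \frac{1048}{3}$ ($d = \left(- \frac{20}{3} + \left(-26\right)^{2}\right) + \left(-25 - 7\right) \left(\left(-1\right) \left(-10\right)\right) = \left(- \frac{20}{3} + 676\right) - 320 = \frac{2008}{3} - 320 = \frac{1048}{3} \approx 349.33$)
$d + 1755 = \frac{1048}{3} + 1755 = \frac{6313}{3}$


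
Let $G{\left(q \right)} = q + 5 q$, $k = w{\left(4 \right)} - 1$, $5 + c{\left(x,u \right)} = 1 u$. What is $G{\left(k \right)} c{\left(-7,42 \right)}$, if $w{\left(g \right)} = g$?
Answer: $666$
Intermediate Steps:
$c{\left(x,u \right)} = -5 + u$ ($c{\left(x,u \right)} = -5 + 1 u = -5 + u$)
$k = 3$ ($k = 4 - 1 = 3$)
$G{\left(q \right)} = 6 q$
$G{\left(k \right)} c{\left(-7,42 \right)} = 6 \cdot 3 \left(-5 + 42\right) = 18 \cdot 37 = 666$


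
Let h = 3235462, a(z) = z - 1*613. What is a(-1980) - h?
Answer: -3238055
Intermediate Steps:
a(z) = -613 + z (a(z) = z - 613 = -613 + z)
a(-1980) - h = (-613 - 1980) - 1*3235462 = -2593 - 3235462 = -3238055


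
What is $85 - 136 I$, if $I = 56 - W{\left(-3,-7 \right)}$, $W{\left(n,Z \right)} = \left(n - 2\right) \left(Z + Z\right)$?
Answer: $1989$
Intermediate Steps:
$W{\left(n,Z \right)} = 2 Z \left(-2 + n\right)$ ($W{\left(n,Z \right)} = \left(-2 + n\right) 2 Z = 2 Z \left(-2 + n\right)$)
$I = -14$ ($I = 56 - 2 \left(-7\right) \left(-2 - 3\right) = 56 - 2 \left(-7\right) \left(-5\right) = 56 - 70 = -14$)
$85 - 136 I = 85 - -1904 = 85 + 1904 = 1989$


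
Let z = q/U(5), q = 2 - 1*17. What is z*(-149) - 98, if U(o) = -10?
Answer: -643/2 ≈ -321.50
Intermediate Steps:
q = -15 (q = 2 - 17 = -15)
z = 3/2 (z = -15/(-10) = -15*(-1/10) = 3/2 ≈ 1.5000)
z*(-149) - 98 = (3/2)*(-149) - 98 = -447/2 - 98 = -643/2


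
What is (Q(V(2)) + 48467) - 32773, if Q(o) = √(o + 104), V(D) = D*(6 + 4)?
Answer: 15694 + 2*√31 ≈ 15705.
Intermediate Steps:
V(D) = 10*D (V(D) = D*10 = 10*D)
Q(o) = √(104 + o)
(Q(V(2)) + 48467) - 32773 = (√(104 + 10*2) + 48467) - 32773 = (√(104 + 20) + 48467) - 32773 = (√124 + 48467) - 32773 = (2*√31 + 48467) - 32773 = (48467 + 2*√31) - 32773 = 15694 + 2*√31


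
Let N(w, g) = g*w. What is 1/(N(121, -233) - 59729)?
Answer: -1/87922 ≈ -1.1374e-5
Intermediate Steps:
1/(N(121, -233) - 59729) = 1/(-233*121 - 59729) = 1/(-28193 - 59729) = 1/(-87922) = -1/87922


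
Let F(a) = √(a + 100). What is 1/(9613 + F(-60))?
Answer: 9613/92409729 - 2*√10/92409729 ≈ 0.00010396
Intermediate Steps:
F(a) = √(100 + a)
1/(9613 + F(-60)) = 1/(9613 + √(100 - 60)) = 1/(9613 + √40) = 1/(9613 + 2*√10)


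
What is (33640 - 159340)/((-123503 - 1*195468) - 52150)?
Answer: 41900/123707 ≈ 0.33870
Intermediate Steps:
(33640 - 159340)/((-123503 - 1*195468) - 52150) = -125700/((-123503 - 195468) - 52150) = -125700/(-318971 - 52150) = -125700/(-371121) = -125700*(-1/371121) = 41900/123707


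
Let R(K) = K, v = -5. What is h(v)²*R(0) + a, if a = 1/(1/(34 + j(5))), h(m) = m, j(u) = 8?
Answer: 42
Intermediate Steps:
a = 42 (a = 1/(1/(34 + 8)) = 1/(1/42) = 42)
h(v)²*R(0) + a = (-5)²*0 + 42 = 25*0 + 42 = 0 + 42 = 42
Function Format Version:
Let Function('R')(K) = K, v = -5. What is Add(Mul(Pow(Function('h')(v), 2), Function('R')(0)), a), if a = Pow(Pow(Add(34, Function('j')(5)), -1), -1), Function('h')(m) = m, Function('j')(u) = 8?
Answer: 42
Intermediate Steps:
a = 42 (a = Pow(Pow(Add(34, 8), -1), -1) = Pow(Pow(42, -1), -1) = Pow(Rational(1, 42), -1) = 42)
Add(Mul(Pow(Function('h')(v), 2), Function('R')(0)), a) = Add(Mul(Pow(-5, 2), 0), 42) = Add(Mul(25, 0), 42) = Add(0, 42) = 42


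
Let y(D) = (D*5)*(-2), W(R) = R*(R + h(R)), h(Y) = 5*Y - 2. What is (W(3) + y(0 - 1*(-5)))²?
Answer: 4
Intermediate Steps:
h(Y) = -2 + 5*Y
W(R) = R*(-2 + 6*R) (W(R) = R*(R + (-2 + 5*R)) = R*(-2 + 6*R))
y(D) = -10*D (y(D) = (5*D)*(-2) = -10*D)
(W(3) + y(0 - 1*(-5)))² = (2*3*(-1 + 3*3) - 10*(0 - 1*(-5)))² = (2*3*(-1 + 9) - 10*(0 + 5))² = (2*3*8 - 10*5)² = (48 - 50)² = (-2)² = 4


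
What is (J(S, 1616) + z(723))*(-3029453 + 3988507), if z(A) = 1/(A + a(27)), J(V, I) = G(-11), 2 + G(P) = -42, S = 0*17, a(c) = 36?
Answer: -1392504710/33 ≈ -4.2197e+7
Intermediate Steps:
S = 0
G(P) = -44 (G(P) = -2 - 42 = -44)
J(V, I) = -44
z(A) = 1/(36 + A) (z(A) = 1/(A + 36) = 1/(36 + A))
(J(S, 1616) + z(723))*(-3029453 + 3988507) = (-44 + 1/(36 + 723))*(-3029453 + 3988507) = (-44 + 1/759)*959054 = -33395/759*959054 = -1392504710/33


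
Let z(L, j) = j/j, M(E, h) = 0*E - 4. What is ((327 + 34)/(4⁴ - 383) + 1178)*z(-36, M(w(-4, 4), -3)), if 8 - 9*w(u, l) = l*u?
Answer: 149245/127 ≈ 1175.2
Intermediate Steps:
w(u, l) = 8/9 - l*u/9
M(E, h) = -4 (M(E, h) = 0 - 4 = -4)
z(L, j) = 1
((327 + 34)/(4⁴ - 383) + 1178)*z(-36, M(w(-4, 4), -3)) = ((327 + 34)/(4⁴ - 383) + 1178)*1 = (361/(256 - 383) + 1178)*1 = (361/(-127) + 1178)*1 = (361*(-1/127) + 1178)*1 = (-361/127 + 1178)*1 = (149245/127)*1 = 149245/127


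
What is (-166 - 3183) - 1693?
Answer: -5042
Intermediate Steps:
(-166 - 3183) - 1693 = -3349 - 1693 = -5042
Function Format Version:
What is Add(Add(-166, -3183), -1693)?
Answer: -5042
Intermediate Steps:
Add(Add(-166, -3183), -1693) = Add(-3349, -1693) = -5042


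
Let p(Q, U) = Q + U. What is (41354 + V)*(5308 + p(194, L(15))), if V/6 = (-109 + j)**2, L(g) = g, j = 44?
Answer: 368005968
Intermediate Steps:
V = 25350 (V = 6*(-109 + 44)**2 = 6*(-65)**2 = 6*4225 = 25350)
(41354 + V)*(5308 + p(194, L(15))) = (41354 + 25350)*(5308 + (194 + 15)) = 66704*(5308 + 209) = 66704*5517 = 368005968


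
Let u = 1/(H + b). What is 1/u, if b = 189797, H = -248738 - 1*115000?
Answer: -173941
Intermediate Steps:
H = -363738 (H = -248738 - 115000 = -363738)
u = -1/173941 (u = 1/(-363738 + 189797) = 1/(-173941) = -1/173941 ≈ -5.7491e-6)
1/u = 1/(-1/173941) = -173941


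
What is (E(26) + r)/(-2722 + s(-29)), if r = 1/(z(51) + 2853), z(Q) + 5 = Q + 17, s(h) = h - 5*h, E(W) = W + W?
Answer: -151633/7599096 ≈ -0.019954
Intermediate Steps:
E(W) = 2*W
s(h) = -4*h
z(Q) = 12 + Q (z(Q) = -5 + (Q + 17) = -5 + (17 + Q) = 12 + Q)
r = 1/2916 (r = 1/((12 + 51) + 2853) = 1/(63 + 2853) = 1/2916 ≈ 0.00034294)
(E(26) + r)/(-2722 + s(-29)) = (2*26 + 1/2916)/(-2722 - 4*(-29)) = (52 + 1/2916)/(-2722 + 116) = (151633/2916)/(-2606) = (151633/2916)*(-1/2606) = -151633/7599096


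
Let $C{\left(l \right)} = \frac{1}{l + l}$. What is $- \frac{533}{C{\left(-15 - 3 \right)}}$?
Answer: $19188$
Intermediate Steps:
$C{\left(l \right)} = \frac{1}{2 l}$
$- \frac{533}{C{\left(-15 - 3 \right)}} = - \frac{533}{\frac{1}{2} \frac{1}{-15 - 3}} = - \frac{533}{\frac{1}{2} \frac{1}{-18}} = - \frac{533}{\frac{1}{2} \left(- \frac{1}{18}\right)} = - \frac{533}{- \frac{1}{36}} = \left(-533\right) \left(-36\right) = 19188$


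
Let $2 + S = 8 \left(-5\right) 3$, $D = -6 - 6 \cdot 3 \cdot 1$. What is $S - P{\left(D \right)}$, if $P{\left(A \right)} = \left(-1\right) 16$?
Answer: $-106$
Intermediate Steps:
$D = -24$ ($D = -6 - 18 \cdot 1 = -6 - 18 = -24$)
$S = -122$ ($S = -2 + 8 \left(-5\right) 3 = -2 - 120 = -122$)
$P{\left(A \right)} = -16$
$S - P{\left(D \right)} = -122 - -16 = -122 + 16 = -106$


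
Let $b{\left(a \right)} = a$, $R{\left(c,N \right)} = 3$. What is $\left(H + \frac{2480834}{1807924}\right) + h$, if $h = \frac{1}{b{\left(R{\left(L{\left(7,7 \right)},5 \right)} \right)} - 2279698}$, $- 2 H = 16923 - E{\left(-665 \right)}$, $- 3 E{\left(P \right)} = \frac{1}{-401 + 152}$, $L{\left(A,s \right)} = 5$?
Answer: $- \frac{13023400973378923409}{1539385965737730} \approx -8460.1$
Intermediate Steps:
$E{\left(P \right)} = \frac{1}{747}$ ($E{\left(P \right)} = - \frac{1}{3 \left(-401 + 152\right)} = - \frac{1}{3 \left(-249\right)} = \left(- \frac{1}{3}\right) \left(- \frac{1}{249}\right) = \frac{1}{747}$)
$H = - \frac{6320740}{747}$ ($H = - \frac{16923 - \frac{1}{747}}{2} = \left(- \frac{1}{2}\right) \frac{12641480}{747} = - \frac{6320740}{747} \approx -8461.5$)
$h = - \frac{1}{2279695}$ ($h = \frac{1}{3 - 2279698} = \frac{1}{-2279695} = - \frac{1}{2279695} \approx -4.3866 \cdot 10^{-7}$)
$\left(H + \frac{2480834}{1807924}\right) + h = \left(- \frac{6320740}{747} + \frac{2480834}{1807924}\right) - \frac{1}{2279695} = \left(- \frac{6320740}{747} + 2480834 \cdot \frac{1}{1807924}\right) - \frac{1}{2279695} = \left(- \frac{6320740}{747} + \frac{1240417}{903962}\right) - \frac{1}{2279695} = - \frac{5712782180381}{675259614} - \frac{1}{2279695} = - \frac{13023400973378923409}{1539385965737730}$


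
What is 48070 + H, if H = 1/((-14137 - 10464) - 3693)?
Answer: 1360092579/28294 ≈ 48070.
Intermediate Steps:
H = -1/28294 (H = 1/(-24601 - 3693) = 1/(-28294) = -1/28294 ≈ -3.5343e-5)
48070 + H = 48070 - 1/28294 = 1360092579/28294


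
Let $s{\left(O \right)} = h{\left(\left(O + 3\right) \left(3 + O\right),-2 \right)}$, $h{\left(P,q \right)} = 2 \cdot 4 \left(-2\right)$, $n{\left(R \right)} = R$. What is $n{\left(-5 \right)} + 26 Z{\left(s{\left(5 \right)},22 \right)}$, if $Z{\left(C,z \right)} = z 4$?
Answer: $2283$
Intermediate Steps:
$h{\left(P,q \right)} = -16$ ($h{\left(P,q \right)} = 8 \left(-2\right) = -16$)
$s{\left(O \right)} = -16$
$Z{\left(C,z \right)} = 4 z$
$n{\left(-5 \right)} + 26 Z{\left(s{\left(5 \right)},22 \right)} = -5 + 26 \cdot 4 \cdot 22 = -5 + 26 \cdot 88 = -5 + 2288 = 2283$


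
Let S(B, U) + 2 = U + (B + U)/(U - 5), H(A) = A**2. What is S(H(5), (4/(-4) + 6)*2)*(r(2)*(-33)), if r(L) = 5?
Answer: -2475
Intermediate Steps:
S(B, U) = -2 + U + (B + U)/(-5 + U) (S(B, U) = -2 + (U + (B + U)/(U - 5)) = -2 + (U + (B + U)/(-5 + U)) = -2 + U + (B + U)/(-5 + U))
S(H(5), (4/(-4) + 6)*2)*(r(2)*(-33)) = ((10 + 5**2 + ((4/(-4) + 6)*2)**2 - 6*(4/(-4) + 6)*2)/(-5 + (4/(-4) + 6)*2))*(5*(-33)) = ((10 + 25 + ((4*(-1/4) + 6)*2)**2 - 6*(4*(-1/4) + 6)*2)/(-5 + (4*(-1/4) + 6)*2))*(-165) = ((10 + 25 + ((-1 + 6)*2)**2 - 6*(-1 + 6)*2)/(-5 + (-1 + 6)*2))*(-165) = ((10 + 25 + (5*2)**2 - 30*2)/(-5 + 5*2))*(-165) = ((10 + 25 + 10**2 - 6*10)/(-5 + 10))*(-165) = ((10 + 25 + 100 - 60)/5)*(-165) = ((1/5)*75)*(-165) = 15*(-165) = -2475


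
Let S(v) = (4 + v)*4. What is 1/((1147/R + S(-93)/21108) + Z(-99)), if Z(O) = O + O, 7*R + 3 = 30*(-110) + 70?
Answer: -17060541/3420643888 ≈ -0.0049875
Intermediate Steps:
R = -3233/7 (R = -3/7 + (30*(-110) + 70)/7 = -3/7 + (-3300 + 70)/7 = -3/7 + (⅐)*(-3230) = -3/7 - 3230/7 = -3233/7 ≈ -461.86)
S(v) = 16 + 4*v
Z(O) = 2*O
1/((1147/R + S(-93)/21108) + Z(-99)) = 1/((1147/(-3233/7) + (16 + 4*(-93))/21108) + 2*(-99)) = 1/((1147*(-7/3233) + (16 - 372)*(1/21108)) - 198) = 1/((-8029/3233 - 356*1/21108) - 198) = 1/((-8029/3233 - 89/5277) - 198) = 1/(-42656770/17060541 - 198) = 1/(-3420643888/17060541) = -17060541/3420643888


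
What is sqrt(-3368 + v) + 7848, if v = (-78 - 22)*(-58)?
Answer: 7848 + 8*sqrt(38) ≈ 7897.3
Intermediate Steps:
v = 5800 (v = -100*(-58) = 5800)
sqrt(-3368 + v) + 7848 = sqrt(-3368 + 5800) + 7848 = sqrt(2432) + 7848 = 8*sqrt(38) + 7848 = 7848 + 8*sqrt(38)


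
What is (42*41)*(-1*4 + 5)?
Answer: 1722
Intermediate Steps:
(42*41)*(-1*4 + 5) = 1722*(-4 + 5) = 1722*1 = 1722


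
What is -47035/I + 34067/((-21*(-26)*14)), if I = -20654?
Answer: 23112073/3432156 ≈ 6.7340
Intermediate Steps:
-47035/I + 34067/((-21*(-26)*14)) = -47035/(-20654) + 34067/((-21*(-26)*14)) = -47035*(-1/20654) + 34067/((546*14)) = 2045/898 + 34067/7644 = 23112073/3432156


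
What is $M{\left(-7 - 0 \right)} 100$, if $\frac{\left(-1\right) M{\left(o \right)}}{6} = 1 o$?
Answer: $4200$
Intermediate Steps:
$M{\left(o \right)} = - 6 o$ ($M{\left(o \right)} = - 6 \cdot 1 o = - 6 o$)
$M{\left(-7 - 0 \right)} 100 = - 6 \left(-7 - 0\right) 100 = - 6 \left(-7 + 0\right) 100 = \left(-6\right) \left(-7\right) 100 = 42 \cdot 100 = 4200$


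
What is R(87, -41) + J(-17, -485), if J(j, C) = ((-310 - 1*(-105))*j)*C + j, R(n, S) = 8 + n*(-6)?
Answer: -1690756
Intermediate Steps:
R(n, S) = 8 - 6*n
J(j, C) = j - 205*C*j (J(j, C) = ((-310 + 105)*j)*C + j = (-205*j)*C + j = -205*C*j + j = j - 205*C*j)
R(87, -41) + J(-17, -485) = (8 - 6*87) - 17*(1 - 205*(-485)) = (8 - 522) - 17*(1 + 99425) = -514 - 17*99426 = -514 - 1690242 = -1690756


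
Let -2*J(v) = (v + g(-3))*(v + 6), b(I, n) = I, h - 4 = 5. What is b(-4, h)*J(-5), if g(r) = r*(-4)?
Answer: 14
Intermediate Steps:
h = 9 (h = 4 + 5 = 9)
g(r) = -4*r
J(v) = -(6 + v)*(12 + v)/2 (J(v) = -(v - 4*(-3))*(v + 6)/2 = -(v + 12)*(6 + v)/2 = -(12 + v)*(6 + v)/2 = -(6 + v)*(12 + v)/2)
b(-4, h)*J(-5) = -4*(-36 - 9*(-5) - ½*(-5)²) = -4*(-36 + 45 - ½*25) = -4*(-36 + 45 - 25/2) = -4*(-7/2) = 14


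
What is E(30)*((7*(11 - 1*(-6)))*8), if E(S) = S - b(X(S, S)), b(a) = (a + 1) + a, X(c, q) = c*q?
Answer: -1685992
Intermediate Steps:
b(a) = 1 + 2*a (b(a) = (1 + a) + a = 1 + 2*a)
E(S) = -1 + S - 2*S² (E(S) = S - (1 + 2*(S*S)) = S - (1 + 2*S²) = S + (-1 - 2*S²) = -1 + S - 2*S²)
E(30)*((7*(11 - 1*(-6)))*8) = (-1 + 30 - 2*30²)*((7*(11 - 1*(-6)))*8) = (-1 + 30 - 2*900)*((7*(11 + 6))*8) = (-1 + 30 - 1800)*((7*17)*8) = -210749*8 = -1771*952 = -1685992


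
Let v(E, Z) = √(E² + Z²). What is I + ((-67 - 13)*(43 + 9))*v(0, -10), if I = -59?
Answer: -41659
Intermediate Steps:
I + ((-67 - 13)*(43 + 9))*v(0, -10) = -59 + ((-67 - 13)*(43 + 9))*√(0² + (-10)²) = -59 + (-80*52)*√(0 + 100) = -59 - 4160*√100 = -59 - 4160*10 = -59 - 41600 = -41659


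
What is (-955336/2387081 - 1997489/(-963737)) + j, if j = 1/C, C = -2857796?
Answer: 578699867168349105/346021681229503148 ≈ 1.6724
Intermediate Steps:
j = -1/2857796 (j = 1/(-2857796) = -1/2857796 ≈ -3.4992e-7)
(-955336/2387081 - 1997489/(-963737)) + j = (-955336/2387081 - 1997489/(-963737)) - 1/2857796 = (-955336*1/2387081 - 1997489*(-1/963737)) - 1/2857796 = (-955336/2387081 + 105131/50723) - 1/2857796 = 202498704683/121079909563 - 1/2857796 = 578699867168349105/346021681229503148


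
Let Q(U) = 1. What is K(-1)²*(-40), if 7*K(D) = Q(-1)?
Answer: -40/49 ≈ -0.81633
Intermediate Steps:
K(D) = ⅐ (K(D) = (⅐)*1 = ⅐)
K(-1)²*(-40) = (⅐)²*(-40) = (1/49)*(-40) = -40/49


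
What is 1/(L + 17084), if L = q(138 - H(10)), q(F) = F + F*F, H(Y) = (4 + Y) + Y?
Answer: 1/30194 ≈ 3.3119e-5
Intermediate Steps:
H(Y) = 4 + 2*Y
q(F) = F + F²
L = 13110 (L = (138 - (4 + 2*10))*(1 + (138 - (4 + 2*10))) = (138 - (4 + 20))*(1 + (138 - (4 + 20))) = (138 - 1*24)*(1 + (138 - 1*24)) = (138 - 24)*(1 + (138 - 24)) = 114*(1 + 114) = 114*115 = 13110)
1/(L + 17084) = 1/(13110 + 17084) = 1/30194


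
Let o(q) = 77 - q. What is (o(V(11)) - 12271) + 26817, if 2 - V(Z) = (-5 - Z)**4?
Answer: 80157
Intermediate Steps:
V(Z) = 2 - (-5 - Z)**4
(o(V(11)) - 12271) + 26817 = ((77 - (2 - (5 + 11)**4)) - 12271) + 26817 = ((77 - (2 - 1*16**4)) - 12271) + 26817 = ((77 - (2 - 1*65536)) - 12271) + 26817 = ((77 - (2 - 65536)) - 12271) + 26817 = ((77 - 1*(-65534)) - 12271) + 26817 = ((77 + 65534) - 12271) + 26817 = (65611 - 12271) + 26817 = 53340 + 26817 = 80157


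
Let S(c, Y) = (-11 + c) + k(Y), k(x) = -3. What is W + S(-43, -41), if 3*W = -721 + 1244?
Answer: 352/3 ≈ 117.33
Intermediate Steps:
S(c, Y) = -14 + c (S(c, Y) = (-11 + c) - 3 = -14 + c)
W = 523/3 (W = (-721 + 1244)/3 = (⅓)*523 = 523/3 ≈ 174.33)
W + S(-43, -41) = 523/3 + (-14 - 43) = 523/3 - 57 = 352/3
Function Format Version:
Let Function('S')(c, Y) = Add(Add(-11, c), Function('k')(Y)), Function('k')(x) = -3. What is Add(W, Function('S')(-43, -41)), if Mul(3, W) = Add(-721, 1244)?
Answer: Rational(352, 3) ≈ 117.33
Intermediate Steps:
Function('S')(c, Y) = Add(-14, c) (Function('S')(c, Y) = Add(Add(-11, c), -3) = Add(-14, c))
W = Rational(523, 3) (W = Mul(Rational(1, 3), Add(-721, 1244)) = Mul(Rational(1, 3), 523) = Rational(523, 3) ≈ 174.33)
Add(W, Function('S')(-43, -41)) = Add(Rational(523, 3), Add(-14, -43)) = Add(Rational(523, 3), -57) = Rational(352, 3)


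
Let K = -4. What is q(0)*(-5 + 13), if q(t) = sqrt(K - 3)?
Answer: 8*I*sqrt(7) ≈ 21.166*I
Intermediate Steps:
q(t) = I*sqrt(7) (q(t) = sqrt(-4 - 3) = sqrt(-7) = I*sqrt(7))
q(0)*(-5 + 13) = (I*sqrt(7))*(-5 + 13) = (I*sqrt(7))*8 = 8*I*sqrt(7)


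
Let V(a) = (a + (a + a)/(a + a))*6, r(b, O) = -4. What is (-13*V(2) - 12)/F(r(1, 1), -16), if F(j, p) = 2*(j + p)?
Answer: 123/20 ≈ 6.1500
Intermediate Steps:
V(a) = 6 + 6*a (V(a) = (a + (2*a)/((2*a)))*6 = (a + (2*a)*(1/(2*a)))*6 = (a + 1)*6 = (1 + a)*6 = 6 + 6*a)
F(j, p) = 2*j + 2*p
(-13*V(2) - 12)/F(r(1, 1), -16) = (-13*(6 + 6*2) - 12)/(2*(-4) + 2*(-16)) = (-13*(6 + 12) - 12)/(-8 - 32) = (-13*18 - 12)/(-40) = (-234 - 12)*(-1/40) = -246*(-1/40) = 123/20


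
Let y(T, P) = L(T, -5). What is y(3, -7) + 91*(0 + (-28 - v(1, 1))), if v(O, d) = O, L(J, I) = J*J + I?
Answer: -2635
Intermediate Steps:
L(J, I) = I + J² (L(J, I) = J² + I = I + J²)
y(T, P) = -5 + T²
y(3, -7) + 91*(0 + (-28 - v(1, 1))) = (-5 + 3²) + 91*(0 + (-28 - 1*1)) = (-5 + 9) + 91*(0 + (-28 - 1)) = 4 + 91*(0 - 29) = 4 + 91*(-29) = 4 - 2639 = -2635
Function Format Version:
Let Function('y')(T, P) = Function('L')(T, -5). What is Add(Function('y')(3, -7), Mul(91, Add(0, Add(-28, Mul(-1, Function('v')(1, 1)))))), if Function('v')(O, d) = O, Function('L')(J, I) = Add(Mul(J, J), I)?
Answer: -2635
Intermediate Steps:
Function('L')(J, I) = Add(I, Pow(J, 2)) (Function('L')(J, I) = Add(Pow(J, 2), I) = Add(I, Pow(J, 2)))
Function('y')(T, P) = Add(-5, Pow(T, 2))
Add(Function('y')(3, -7), Mul(91, Add(0, Add(-28, Mul(-1, Function('v')(1, 1)))))) = Add(Add(-5, Pow(3, 2)), Mul(91, Add(0, Add(-28, Mul(-1, 1))))) = Add(Add(-5, 9), Mul(91, Add(0, Add(-28, -1)))) = Add(4, Mul(91, Add(0, -29))) = Add(4, Mul(91, -29)) = Add(4, -2639) = -2635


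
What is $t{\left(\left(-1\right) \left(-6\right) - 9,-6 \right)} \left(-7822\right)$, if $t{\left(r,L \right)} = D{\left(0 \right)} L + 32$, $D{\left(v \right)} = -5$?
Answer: $-484964$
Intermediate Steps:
$t{\left(r,L \right)} = 32 - 5 L$ ($t{\left(r,L \right)} = - 5 L + 32 = 32 - 5 L$)
$t{\left(\left(-1\right) \left(-6\right) - 9,-6 \right)} \left(-7822\right) = \left(32 - -30\right) \left(-7822\right) = \left(32 + 30\right) \left(-7822\right) = 62 \left(-7822\right) = -484964$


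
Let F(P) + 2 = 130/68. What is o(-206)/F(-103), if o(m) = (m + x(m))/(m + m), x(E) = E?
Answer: -34/3 ≈ -11.333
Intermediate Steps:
F(P) = -3/34 (F(P) = -2 + 130/68 = -2 + 130*(1/68) = -2 + 65/34 = -3/34)
o(m) = 1 (o(m) = (m + m)/(m + m) = (2*m)/((2*m)) = (2*m)*(1/(2*m)) = 1)
o(-206)/F(-103) = 1/(-3/34) = 1*(-34/3) = -34/3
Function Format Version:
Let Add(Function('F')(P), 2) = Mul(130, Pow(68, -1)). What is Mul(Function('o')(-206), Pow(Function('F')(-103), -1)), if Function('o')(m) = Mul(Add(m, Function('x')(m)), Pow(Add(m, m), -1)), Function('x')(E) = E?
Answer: Rational(-34, 3) ≈ -11.333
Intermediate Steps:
Function('F')(P) = Rational(-3, 34) (Function('F')(P) = Add(-2, Mul(130, Pow(68, -1))) = Add(-2, Mul(130, Rational(1, 68))) = Add(-2, Rational(65, 34)) = Rational(-3, 34))
Function('o')(m) = 1 (Function('o')(m) = Mul(Add(m, m), Pow(Add(m, m), -1)) = Mul(Mul(2, m), Pow(Mul(2, m), -1)) = Mul(Mul(2, m), Mul(Rational(1, 2), Pow(m, -1))) = 1)
Mul(Function('o')(-206), Pow(Function('F')(-103), -1)) = Mul(1, Pow(Rational(-3, 34), -1)) = Mul(1, Rational(-34, 3)) = Rational(-34, 3)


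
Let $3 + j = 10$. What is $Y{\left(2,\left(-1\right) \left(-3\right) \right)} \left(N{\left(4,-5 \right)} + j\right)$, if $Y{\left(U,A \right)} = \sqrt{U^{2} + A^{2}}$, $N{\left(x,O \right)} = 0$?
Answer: $7 \sqrt{13} \approx 25.239$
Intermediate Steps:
$j = 7$ ($j = -3 + 10 = 7$)
$Y{\left(U,A \right)} = \sqrt{A^{2} + U^{2}}$
$Y{\left(2,\left(-1\right) \left(-3\right) \right)} \left(N{\left(4,-5 \right)} + j\right) = \sqrt{\left(\left(-1\right) \left(-3\right)\right)^{2} + 2^{2}} \left(0 + 7\right) = \sqrt{3^{2} + 4} \cdot 7 = \sqrt{9 + 4} \cdot 7 = \sqrt{13} \cdot 7 = 7 \sqrt{13}$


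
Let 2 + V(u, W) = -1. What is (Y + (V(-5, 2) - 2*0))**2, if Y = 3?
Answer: 0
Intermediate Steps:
V(u, W) = -3 (V(u, W) = -2 - 1 = -3)
(Y + (V(-5, 2) - 2*0))**2 = (3 + (-3 - 2*0))**2 = (3 + (-3 + 0))**2 = (3 - 3)**2 = 0**2 = 0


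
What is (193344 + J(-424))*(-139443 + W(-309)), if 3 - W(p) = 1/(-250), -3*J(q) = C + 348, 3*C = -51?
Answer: -20208376280299/750 ≈ -2.6945e+10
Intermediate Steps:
C = -17 (C = (1/3)*(-51) = -17)
J(q) = -331/3 (J(q) = -(-17 + 348)/3 = -1/3*331 = -331/3)
W(p) = 751/250 (W(p) = 3 - 1/(-250) = 3 - 1*(-1/250) = 3 + 1/250 = 751/250)
(193344 + J(-424))*(-139443 + W(-309)) = (193344 - 331/3)*(-139443 + 751/250) = (579701/3)*(-34859999/250) = -20208376280299/750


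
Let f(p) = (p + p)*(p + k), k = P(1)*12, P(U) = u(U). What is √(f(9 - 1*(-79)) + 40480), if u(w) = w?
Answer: 44*√30 ≈ 241.00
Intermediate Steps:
P(U) = U
k = 12 (k = 1*12 = 12)
f(p) = 2*p*(12 + p) (f(p) = (p + p)*(p + 12) = (2*p)*(12 + p) = 2*p*(12 + p))
√(f(9 - 1*(-79)) + 40480) = √(2*(9 - 1*(-79))*(12 + (9 - 1*(-79))) + 40480) = √(2*(9 + 79)*(12 + (9 + 79)) + 40480) = √(2*88*(12 + 88) + 40480) = √(2*88*100 + 40480) = √(17600 + 40480) = √58080 = 44*√30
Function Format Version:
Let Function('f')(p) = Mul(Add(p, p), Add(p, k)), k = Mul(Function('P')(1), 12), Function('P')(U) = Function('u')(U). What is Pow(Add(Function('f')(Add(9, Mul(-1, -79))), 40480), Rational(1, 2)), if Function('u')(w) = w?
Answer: Mul(44, Pow(30, Rational(1, 2))) ≈ 241.00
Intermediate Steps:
Function('P')(U) = U
k = 12 (k = Mul(1, 12) = 12)
Function('f')(p) = Mul(2, p, Add(12, p)) (Function('f')(p) = Mul(Add(p, p), Add(p, 12)) = Mul(Mul(2, p), Add(12, p)) = Mul(2, p, Add(12, p)))
Pow(Add(Function('f')(Add(9, Mul(-1, -79))), 40480), Rational(1, 2)) = Pow(Add(Mul(2, Add(9, Mul(-1, -79)), Add(12, Add(9, Mul(-1, -79)))), 40480), Rational(1, 2)) = Pow(Add(Mul(2, Add(9, 79), Add(12, Add(9, 79))), 40480), Rational(1, 2)) = Pow(Add(Mul(2, 88, Add(12, 88)), 40480), Rational(1, 2)) = Pow(Add(Mul(2, 88, 100), 40480), Rational(1, 2)) = Pow(Add(17600, 40480), Rational(1, 2)) = Pow(58080, Rational(1, 2)) = Mul(44, Pow(30, Rational(1, 2)))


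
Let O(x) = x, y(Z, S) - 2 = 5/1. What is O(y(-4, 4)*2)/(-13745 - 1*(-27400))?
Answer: 14/13655 ≈ 0.0010253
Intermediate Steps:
y(Z, S) = 7 (y(Z, S) = 2 + 5/1 = 2 + 5*1 = 2 + 5 = 7)
O(y(-4, 4)*2)/(-13745 - 1*(-27400)) = (7*2)/(-13745 - 1*(-27400)) = 14/(-13745 + 27400) = 14/13655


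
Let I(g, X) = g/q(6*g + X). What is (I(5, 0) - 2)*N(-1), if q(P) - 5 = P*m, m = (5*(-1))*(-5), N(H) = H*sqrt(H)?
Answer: 301*I/151 ≈ 1.9934*I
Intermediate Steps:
N(H) = H**(3/2)
m = 25 (m = -5*(-5) = 25)
q(P) = 5 + 25*P (q(P) = 5 + P*25 = 5 + 25*P)
I(g, X) = g/(5 + 25*X + 150*g) (I(g, X) = g/(5 + 25*(6*g + X)) = g/(5 + 25*(X + 6*g)) = g/(5 + (25*X + 150*g)) = g/(5 + 25*X + 150*g))
(I(5, 0) - 2)*N(-1) = ((1/5)*5/(1 + 5*0 + 30*5) - 2)*(-1)**(3/2) = ((1/5)*5/(1 + 0 + 150) - 2)*(-I) = ((1/5)*5/151 - 2)*(-I) = ((1/5)*5*(1/151) - 2)*(-I) = (1/151 - 2)*(-I) = -(-301)*I/151 = 301*I/151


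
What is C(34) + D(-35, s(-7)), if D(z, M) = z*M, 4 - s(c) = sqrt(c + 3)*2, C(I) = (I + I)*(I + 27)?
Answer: 4008 + 140*I ≈ 4008.0 + 140.0*I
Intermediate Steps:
C(I) = 2*I*(27 + I) (C(I) = (2*I)*(27 + I) = 2*I*(27 + I))
s(c) = 4 - 2*sqrt(3 + c) (s(c) = 4 - sqrt(c + 3)*2 = 4 - sqrt(3 + c)*2 = 4 - 2*sqrt(3 + c))
D(z, M) = M*z
C(34) + D(-35, s(-7)) = 2*34*(27 + 34) + (4 - 2*sqrt(3 - 7))*(-35) = 2*34*61 + (4 - 4*I)*(-35) = 4148 + (4 - 4*I)*(-35) = 4148 + (-140 + 140*I) = 4008 + 140*I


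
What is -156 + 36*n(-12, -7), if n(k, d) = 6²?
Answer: 1140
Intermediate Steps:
n(k, d) = 36
-156 + 36*n(-12, -7) = -156 + 36*36 = -156 + 1296 = 1140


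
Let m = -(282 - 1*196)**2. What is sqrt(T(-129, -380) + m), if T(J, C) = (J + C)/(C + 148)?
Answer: I*sqrt(99491054)/116 ≈ 85.987*I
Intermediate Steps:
T(J, C) = (C + J)/(148 + C)
m = -7396 (m = -(282 - 196)**2 = -1*86**2 = -1*7396 = -7396)
sqrt(T(-129, -380) + m) = sqrt((-380 - 129)/(148 - 380) - 7396) = sqrt(-509/(-232) - 7396) = sqrt(-1/232*(-509) - 7396) = sqrt(509/232 - 7396) = sqrt(-1715363/232) = I*sqrt(99491054)/116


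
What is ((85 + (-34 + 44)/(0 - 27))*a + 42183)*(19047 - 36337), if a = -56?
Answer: -17479861490/27 ≈ -6.4740e+8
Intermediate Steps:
((85 + (-34 + 44)/(0 - 27))*a + 42183)*(19047 - 36337) = ((85 + (-34 + 44)/(0 - 27))*(-56) + 42183)*(19047 - 36337) = ((85 + 10/(-27))*(-56) + 42183)*(-17290) = ((85 + 10*(-1/27))*(-56) + 42183)*(-17290) = ((85 - 10/27)*(-56) + 42183)*(-17290) = ((2285/27)*(-56) + 42183)*(-17290) = (-127960/27 + 42183)*(-17290) = (1010981/27)*(-17290) = -17479861490/27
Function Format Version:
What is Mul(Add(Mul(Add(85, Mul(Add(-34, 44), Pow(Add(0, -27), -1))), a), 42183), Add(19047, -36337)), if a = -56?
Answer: Rational(-17479861490, 27) ≈ -6.4740e+8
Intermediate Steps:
Mul(Add(Mul(Add(85, Mul(Add(-34, 44), Pow(Add(0, -27), -1))), a), 42183), Add(19047, -36337)) = Mul(Add(Mul(Add(85, Mul(Add(-34, 44), Pow(Add(0, -27), -1))), -56), 42183), Add(19047, -36337)) = Mul(Add(Mul(Add(85, Mul(10, Pow(-27, -1))), -56), 42183), -17290) = Mul(Add(Mul(Add(85, Mul(10, Rational(-1, 27))), -56), 42183), -17290) = Mul(Add(Mul(Add(85, Rational(-10, 27)), -56), 42183), -17290) = Mul(Add(Mul(Rational(2285, 27), -56), 42183), -17290) = Mul(Add(Rational(-127960, 27), 42183), -17290) = Mul(Rational(1010981, 27), -17290) = Rational(-17479861490, 27)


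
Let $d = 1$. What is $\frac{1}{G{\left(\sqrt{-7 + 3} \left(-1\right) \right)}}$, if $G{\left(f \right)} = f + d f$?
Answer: $\frac{i}{4} \approx 0.25 i$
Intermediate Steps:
$G{\left(f \right)} = 2 f$ ($G{\left(f \right)} = f + 1 f = f + f = 2 f$)
$\frac{1}{G{\left(\sqrt{-7 + 3} \left(-1\right) \right)}} = \frac{1}{2 \sqrt{-7 + 3} \left(-1\right)} = \frac{1}{2 \sqrt{-4} \left(-1\right)} = \frac{1}{2 \cdot 2 i \left(-1\right)} = \frac{1}{2 \left(- 2 i\right)} = \frac{1}{\left(-4\right) i} = \frac{i}{4}$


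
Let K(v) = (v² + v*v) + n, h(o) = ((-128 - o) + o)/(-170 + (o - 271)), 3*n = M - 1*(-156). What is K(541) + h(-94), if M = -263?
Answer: 939449149/1605 ≈ 5.8533e+5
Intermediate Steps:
n = -107/3 (n = (-263 - 1*(-156))/3 = (-263 + 156)/3 = (⅓)*(-107) = -107/3 ≈ -35.667)
h(o) = -128/(-441 + o) (h(o) = -128/(-170 + (-271 + o)) = -128/(-441 + o))
K(v) = -107/3 + 2*v² (K(v) = (v² + v*v) - 107/3 = (v² + v²) - 107/3 = 2*v² - 107/3 = -107/3 + 2*v²)
K(541) + h(-94) = (-107/3 + 2*541²) - 128/(-441 - 94) = (-107/3 + 2*292681) - 128/(-535) = (-107/3 + 585362) - 128*(-1/535) = 1755979/3 + 128/535 = 939449149/1605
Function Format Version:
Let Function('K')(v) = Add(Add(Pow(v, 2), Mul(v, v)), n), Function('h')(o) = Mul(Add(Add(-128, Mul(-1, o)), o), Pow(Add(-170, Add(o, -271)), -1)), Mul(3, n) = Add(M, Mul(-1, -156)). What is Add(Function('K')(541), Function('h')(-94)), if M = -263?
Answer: Rational(939449149, 1605) ≈ 5.8533e+5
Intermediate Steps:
n = Rational(-107, 3) (n = Mul(Rational(1, 3), Add(-263, Mul(-1, -156))) = Mul(Rational(1, 3), Add(-263, 156)) = Mul(Rational(1, 3), -107) = Rational(-107, 3) ≈ -35.667)
Function('h')(o) = Mul(-128, Pow(Add(-441, o), -1)) (Function('h')(o) = Mul(-128, Pow(Add(-170, Add(-271, o)), -1)) = Mul(-128, Pow(Add(-441, o), -1)))
Function('K')(v) = Add(Rational(-107, 3), Mul(2, Pow(v, 2))) (Function('K')(v) = Add(Add(Pow(v, 2), Mul(v, v)), Rational(-107, 3)) = Add(Add(Pow(v, 2), Pow(v, 2)), Rational(-107, 3)) = Add(Mul(2, Pow(v, 2)), Rational(-107, 3)) = Add(Rational(-107, 3), Mul(2, Pow(v, 2))))
Add(Function('K')(541), Function('h')(-94)) = Add(Add(Rational(-107, 3), Mul(2, Pow(541, 2))), Mul(-128, Pow(Add(-441, -94), -1))) = Add(Add(Rational(-107, 3), Mul(2, 292681)), Mul(-128, Pow(-535, -1))) = Add(Add(Rational(-107, 3), 585362), Mul(-128, Rational(-1, 535))) = Add(Rational(1755979, 3), Rational(128, 535)) = Rational(939449149, 1605)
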